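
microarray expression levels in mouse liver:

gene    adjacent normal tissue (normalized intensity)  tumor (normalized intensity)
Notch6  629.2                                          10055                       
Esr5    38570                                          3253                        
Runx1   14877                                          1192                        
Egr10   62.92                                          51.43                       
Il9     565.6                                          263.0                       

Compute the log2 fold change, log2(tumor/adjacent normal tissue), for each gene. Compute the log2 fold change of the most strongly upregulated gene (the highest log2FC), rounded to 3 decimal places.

3.998

log2(10055/629.2) = 3.998  (Notch6)
log2(3253/38570) = -3.568  (Esr5)
log2(1192/14877) = -3.642  (Runx1)
log2(51.43/62.92) = -0.291  (Egr10)
log2(263.0/565.6) = -1.105  (Il9)
Notch6 is most strongly upregulated.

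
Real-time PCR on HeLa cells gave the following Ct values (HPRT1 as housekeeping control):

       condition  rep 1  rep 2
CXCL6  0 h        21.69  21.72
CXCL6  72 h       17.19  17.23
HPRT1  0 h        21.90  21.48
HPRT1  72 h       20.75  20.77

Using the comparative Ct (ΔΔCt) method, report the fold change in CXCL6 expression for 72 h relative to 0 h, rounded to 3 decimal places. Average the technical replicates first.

11.835

Mean Ct: CXCL6 0 h 21.705; CXCL6 72 h 17.210; HPRT1 0 h 21.690; HPRT1 72 h 20.760
ΔCt(0 h) = 21.705 − 21.690 = 0.015
ΔCt(72 h) = 17.210 − 20.760 = -3.550
ΔΔCt = -3.550 − 0.015 = -3.565
Fold change = 2^(−(-3.565)) = 2^3.565 = 11.8351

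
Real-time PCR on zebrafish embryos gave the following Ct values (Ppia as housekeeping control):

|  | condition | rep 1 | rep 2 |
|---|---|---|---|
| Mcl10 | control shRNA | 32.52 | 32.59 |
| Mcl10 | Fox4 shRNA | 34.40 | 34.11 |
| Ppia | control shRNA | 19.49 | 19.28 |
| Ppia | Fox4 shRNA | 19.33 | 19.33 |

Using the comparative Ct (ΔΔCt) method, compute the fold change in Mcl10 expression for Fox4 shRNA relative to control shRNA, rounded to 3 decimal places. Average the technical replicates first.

Mean Ct: Mcl10 control shRNA 32.555; Mcl10 Fox4 shRNA 34.255; Ppia control shRNA 19.385; Ppia Fox4 shRNA 19.330
ΔCt(control shRNA) = 32.555 − 19.385 = 13.170
ΔCt(Fox4 shRNA) = 34.255 − 19.330 = 14.925
ΔΔCt = 14.925 − 13.170 = 1.755
Fold change = 2^(−1.755) = 0.2963

0.296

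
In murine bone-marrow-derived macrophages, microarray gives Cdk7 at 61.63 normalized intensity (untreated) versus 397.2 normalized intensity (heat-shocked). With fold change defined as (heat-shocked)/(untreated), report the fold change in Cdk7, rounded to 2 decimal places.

6.44

Fold change = 397.2 / 61.63 = 6.445
Cdk7 is upregulated.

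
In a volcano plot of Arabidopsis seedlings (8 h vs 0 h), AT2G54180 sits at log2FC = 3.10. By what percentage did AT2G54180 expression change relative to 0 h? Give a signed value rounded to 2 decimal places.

Fold change = 2^(3.10) = 8.5742
Percent change = (FC − 1) × 100% = (8.5742 − 1) × 100 = 757.42%

757.42%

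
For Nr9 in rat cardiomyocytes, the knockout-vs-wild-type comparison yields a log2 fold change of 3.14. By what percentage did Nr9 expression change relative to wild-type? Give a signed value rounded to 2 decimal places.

Fold change = 2^(3.14) = 8.8152
Percent change = (FC − 1) × 100% = (8.8152 − 1) × 100 = 781.52%

781.52%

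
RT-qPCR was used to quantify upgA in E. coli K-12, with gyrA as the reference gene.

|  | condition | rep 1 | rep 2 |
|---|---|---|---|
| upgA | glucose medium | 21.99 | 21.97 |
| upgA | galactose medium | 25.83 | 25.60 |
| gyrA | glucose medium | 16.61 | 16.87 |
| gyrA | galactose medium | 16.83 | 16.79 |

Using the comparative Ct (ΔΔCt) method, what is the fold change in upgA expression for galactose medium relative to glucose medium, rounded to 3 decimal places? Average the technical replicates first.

Mean Ct: upgA glucose medium 21.980; upgA galactose medium 25.715; gyrA glucose medium 16.740; gyrA galactose medium 16.810
ΔCt(glucose medium) = 21.980 − 16.740 = 5.240
ΔCt(galactose medium) = 25.715 − 16.810 = 8.905
ΔΔCt = 8.905 − 5.240 = 3.665
Fold change = 2^(−3.665) = 0.0788

0.079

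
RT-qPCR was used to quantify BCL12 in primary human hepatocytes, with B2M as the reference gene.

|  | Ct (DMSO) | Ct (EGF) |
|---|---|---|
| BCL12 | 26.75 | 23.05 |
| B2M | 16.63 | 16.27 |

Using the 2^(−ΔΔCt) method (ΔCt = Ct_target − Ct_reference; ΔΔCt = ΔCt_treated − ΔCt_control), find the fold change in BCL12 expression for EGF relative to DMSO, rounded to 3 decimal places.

10.126

ΔCt(DMSO) = 26.750 − 16.630 = 10.120
ΔCt(EGF) = 23.050 − 16.270 = 6.780
ΔΔCt = 6.780 − 10.120 = -3.340
Fold change = 2^(−(-3.340)) = 2^3.340 = 10.1261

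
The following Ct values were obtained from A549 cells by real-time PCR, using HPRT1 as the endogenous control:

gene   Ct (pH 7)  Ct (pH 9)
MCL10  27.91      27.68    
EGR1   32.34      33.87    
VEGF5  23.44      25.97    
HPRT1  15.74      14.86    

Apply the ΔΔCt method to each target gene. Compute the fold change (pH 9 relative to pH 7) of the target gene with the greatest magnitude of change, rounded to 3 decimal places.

0.094

MCL10: ΔΔCt = (27.68−14.86) − (27.91−15.74) = 12.82 − 12.17 = 0.65; fold change = 2^-0.65 = 0.637
EGR1: ΔΔCt = (33.87−14.86) − (32.34−15.74) = 19.01 − 16.60 = 2.41; fold change = 2^-2.41 = 0.188
VEGF5: ΔΔCt = (25.97−14.86) − (23.44−15.74) = 11.11 − 7.70 = 3.41; fold change = 2^-3.41 = 0.094
VEGF5 has the largest |ΔΔCt| = 3.41.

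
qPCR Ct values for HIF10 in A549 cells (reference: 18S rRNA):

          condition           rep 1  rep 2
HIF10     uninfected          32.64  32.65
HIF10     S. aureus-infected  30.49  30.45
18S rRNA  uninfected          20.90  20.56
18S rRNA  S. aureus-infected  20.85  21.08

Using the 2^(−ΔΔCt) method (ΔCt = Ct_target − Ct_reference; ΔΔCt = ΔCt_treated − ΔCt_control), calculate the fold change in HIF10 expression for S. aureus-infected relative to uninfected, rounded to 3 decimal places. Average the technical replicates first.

Mean Ct: HIF10 uninfected 32.645; HIF10 S. aureus-infected 30.470; 18S rRNA uninfected 20.730; 18S rRNA S. aureus-infected 20.965
ΔCt(uninfected) = 32.645 − 20.730 = 11.915
ΔCt(S. aureus-infected) = 30.470 − 20.965 = 9.505
ΔΔCt = 9.505 − 11.915 = -2.410
Fold change = 2^(−(-2.410)) = 2^2.410 = 5.3147

5.315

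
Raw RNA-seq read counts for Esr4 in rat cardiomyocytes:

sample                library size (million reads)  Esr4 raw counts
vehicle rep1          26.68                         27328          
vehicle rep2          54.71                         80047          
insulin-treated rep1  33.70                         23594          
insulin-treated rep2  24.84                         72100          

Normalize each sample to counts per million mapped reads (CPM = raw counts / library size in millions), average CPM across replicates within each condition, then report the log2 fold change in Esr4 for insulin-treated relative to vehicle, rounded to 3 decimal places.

CPM(vehicle rep1) = 27328 / 26.68 = 1024.2879
CPM(vehicle rep2) = 80047 / 54.71 = 1463.1146
CPM(insulin-treated rep1) = 23594 / 33.70 = 700.1187
CPM(insulin-treated rep2) = 72100 / 24.84 = 2902.5765
mean CPM(vehicle) = 1243.7012; mean CPM(insulin-treated) = 1801.3476
Fold change = 1801.3476 / 1243.7012 = 1.44838
log2(1.44838) = 0.5344

0.534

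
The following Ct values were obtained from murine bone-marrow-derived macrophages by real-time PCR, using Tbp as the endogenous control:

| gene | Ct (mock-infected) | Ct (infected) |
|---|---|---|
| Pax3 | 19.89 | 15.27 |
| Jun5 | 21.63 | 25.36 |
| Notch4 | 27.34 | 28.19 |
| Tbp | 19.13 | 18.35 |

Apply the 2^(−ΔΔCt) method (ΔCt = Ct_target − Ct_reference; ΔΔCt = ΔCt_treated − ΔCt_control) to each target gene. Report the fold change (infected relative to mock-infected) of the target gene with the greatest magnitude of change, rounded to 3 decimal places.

0.044

Pax3: ΔΔCt = (15.27−18.35) − (19.89−19.13) = -3.08 − 0.76 = -3.84; fold change = 2^3.84 = 14.320
Jun5: ΔΔCt = (25.36−18.35) − (21.63−19.13) = 7.01 − 2.50 = 4.51; fold change = 2^-4.51 = 0.044
Notch4: ΔΔCt = (28.19−18.35) − (27.34−19.13) = 9.84 − 8.21 = 1.63; fold change = 2^-1.63 = 0.323
Jun5 has the largest |ΔΔCt| = 4.51.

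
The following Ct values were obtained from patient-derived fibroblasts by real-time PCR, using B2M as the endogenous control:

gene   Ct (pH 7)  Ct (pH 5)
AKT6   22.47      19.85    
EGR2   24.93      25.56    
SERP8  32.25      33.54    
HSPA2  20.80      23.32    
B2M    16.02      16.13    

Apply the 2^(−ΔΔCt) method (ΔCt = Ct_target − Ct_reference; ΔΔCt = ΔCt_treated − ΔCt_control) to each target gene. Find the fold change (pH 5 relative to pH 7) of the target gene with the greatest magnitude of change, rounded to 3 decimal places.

AKT6: ΔΔCt = (19.85−16.13) − (22.47−16.02) = 3.72 − 6.45 = -2.73; fold change = 2^2.73 = 6.635
EGR2: ΔΔCt = (25.56−16.13) − (24.93−16.02) = 9.43 − 8.91 = 0.52; fold change = 2^-0.52 = 0.697
SERP8: ΔΔCt = (33.54−16.13) − (32.25−16.02) = 17.41 − 16.23 = 1.18; fold change = 2^-1.18 = 0.441
HSPA2: ΔΔCt = (23.32−16.13) − (20.80−16.02) = 7.19 − 4.78 = 2.41; fold change = 2^-2.41 = 0.188
AKT6 has the largest |ΔΔCt| = 2.73.

6.635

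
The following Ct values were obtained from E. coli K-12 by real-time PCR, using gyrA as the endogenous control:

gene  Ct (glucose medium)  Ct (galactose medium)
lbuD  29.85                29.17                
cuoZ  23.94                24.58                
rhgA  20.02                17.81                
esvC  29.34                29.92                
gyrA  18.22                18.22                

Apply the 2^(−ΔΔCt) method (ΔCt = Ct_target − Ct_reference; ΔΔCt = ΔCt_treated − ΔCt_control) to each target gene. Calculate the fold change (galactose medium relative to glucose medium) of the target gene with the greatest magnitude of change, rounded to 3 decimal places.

lbuD: ΔΔCt = (29.17−18.22) − (29.85−18.22) = 10.95 − 11.63 = -0.68; fold change = 2^0.68 = 1.602
cuoZ: ΔΔCt = (24.58−18.22) − (23.94−18.22) = 6.36 − 5.72 = 0.64; fold change = 2^-0.64 = 0.642
rhgA: ΔΔCt = (17.81−18.22) − (20.02−18.22) = -0.41 − 1.80 = -2.21; fold change = 2^2.21 = 4.627
esvC: ΔΔCt = (29.92−18.22) − (29.34−18.22) = 11.70 − 11.12 = 0.58; fold change = 2^-0.58 = 0.669
rhgA has the largest |ΔΔCt| = 2.21.

4.627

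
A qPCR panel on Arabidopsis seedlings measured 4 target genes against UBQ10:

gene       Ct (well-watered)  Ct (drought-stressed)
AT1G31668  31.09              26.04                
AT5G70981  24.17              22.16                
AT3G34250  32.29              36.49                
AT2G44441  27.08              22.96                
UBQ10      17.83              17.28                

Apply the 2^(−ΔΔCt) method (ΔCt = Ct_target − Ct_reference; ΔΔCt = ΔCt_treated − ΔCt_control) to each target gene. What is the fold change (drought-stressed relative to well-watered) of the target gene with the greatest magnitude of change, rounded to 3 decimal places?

AT1G31668: ΔΔCt = (26.04−17.28) − (31.09−17.83) = 8.76 − 13.26 = -4.50; fold change = 2^4.50 = 22.627
AT5G70981: ΔΔCt = (22.16−17.28) − (24.17−17.83) = 4.88 − 6.34 = -1.46; fold change = 2^1.46 = 2.751
AT3G34250: ΔΔCt = (36.49−17.28) − (32.29−17.83) = 19.21 − 14.46 = 4.75; fold change = 2^-4.75 = 0.037
AT2G44441: ΔΔCt = (22.96−17.28) − (27.08−17.83) = 5.68 − 9.25 = -3.57; fold change = 2^3.57 = 11.876
AT3G34250 has the largest |ΔΔCt| = 4.75.

0.037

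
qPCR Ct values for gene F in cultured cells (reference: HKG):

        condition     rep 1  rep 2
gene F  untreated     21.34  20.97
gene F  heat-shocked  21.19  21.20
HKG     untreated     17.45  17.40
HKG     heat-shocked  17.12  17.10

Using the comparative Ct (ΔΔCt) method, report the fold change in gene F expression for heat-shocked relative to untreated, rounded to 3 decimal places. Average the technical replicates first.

Mean Ct: gene F untreated 21.155; gene F heat-shocked 21.195; HKG untreated 17.425; HKG heat-shocked 17.110
ΔCt(untreated) = 21.155 − 17.425 = 3.730
ΔCt(heat-shocked) = 21.195 − 17.110 = 4.085
ΔΔCt = 4.085 − 3.730 = 0.355
Fold change = 2^(−0.355) = 0.7819

0.782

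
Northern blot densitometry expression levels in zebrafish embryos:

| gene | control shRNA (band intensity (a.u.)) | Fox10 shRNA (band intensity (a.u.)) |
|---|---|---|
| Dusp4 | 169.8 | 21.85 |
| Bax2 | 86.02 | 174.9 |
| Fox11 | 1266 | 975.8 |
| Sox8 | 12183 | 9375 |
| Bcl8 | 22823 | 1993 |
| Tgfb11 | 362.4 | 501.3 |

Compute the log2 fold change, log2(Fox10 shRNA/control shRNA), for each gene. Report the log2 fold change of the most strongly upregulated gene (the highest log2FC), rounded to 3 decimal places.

log2(21.85/169.8) = -2.958  (Dusp4)
log2(174.9/86.02) = 1.024  (Bax2)
log2(975.8/1266) = -0.376  (Fox11)
log2(9375/12183) = -0.378  (Sox8)
log2(1993/22823) = -3.517  (Bcl8)
log2(501.3/362.4) = 0.468  (Tgfb11)
Bax2 is most strongly upregulated.

1.024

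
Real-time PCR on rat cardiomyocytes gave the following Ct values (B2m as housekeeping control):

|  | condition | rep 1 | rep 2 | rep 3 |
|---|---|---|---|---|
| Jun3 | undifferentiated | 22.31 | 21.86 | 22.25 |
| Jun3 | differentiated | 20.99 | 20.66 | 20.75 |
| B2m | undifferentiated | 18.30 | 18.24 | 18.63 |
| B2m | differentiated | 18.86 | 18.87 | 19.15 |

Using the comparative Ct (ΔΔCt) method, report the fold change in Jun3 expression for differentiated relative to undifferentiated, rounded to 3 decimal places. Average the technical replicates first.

3.758

Mean Ct: Jun3 undifferentiated 22.140; Jun3 differentiated 20.800; B2m undifferentiated 18.390; B2m differentiated 18.960
ΔCt(undifferentiated) = 22.140 − 18.390 = 3.750
ΔCt(differentiated) = 20.800 − 18.960 = 1.840
ΔΔCt = 1.840 − 3.750 = -1.910
Fold change = 2^(−(-1.910)) = 2^1.910 = 3.7581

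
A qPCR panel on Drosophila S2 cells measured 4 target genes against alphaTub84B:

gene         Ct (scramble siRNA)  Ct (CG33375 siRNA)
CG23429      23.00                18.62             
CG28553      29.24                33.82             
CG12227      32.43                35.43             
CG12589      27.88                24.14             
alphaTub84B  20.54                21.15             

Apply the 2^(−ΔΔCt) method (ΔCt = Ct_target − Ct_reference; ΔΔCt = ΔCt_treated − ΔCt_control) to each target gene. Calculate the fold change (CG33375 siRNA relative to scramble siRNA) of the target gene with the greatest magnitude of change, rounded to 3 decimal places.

31.779

CG23429: ΔΔCt = (18.62−21.15) − (23.00−20.54) = -2.53 − 2.46 = -4.99; fold change = 2^4.99 = 31.779
CG28553: ΔΔCt = (33.82−21.15) − (29.24−20.54) = 12.67 − 8.70 = 3.97; fold change = 2^-3.97 = 0.064
CG12227: ΔΔCt = (35.43−21.15) − (32.43−20.54) = 14.28 − 11.89 = 2.39; fold change = 2^-2.39 = 0.191
CG12589: ΔΔCt = (24.14−21.15) − (27.88−20.54) = 2.99 − 7.34 = -4.35; fold change = 2^4.35 = 20.393
CG23429 has the largest |ΔΔCt| = 4.99.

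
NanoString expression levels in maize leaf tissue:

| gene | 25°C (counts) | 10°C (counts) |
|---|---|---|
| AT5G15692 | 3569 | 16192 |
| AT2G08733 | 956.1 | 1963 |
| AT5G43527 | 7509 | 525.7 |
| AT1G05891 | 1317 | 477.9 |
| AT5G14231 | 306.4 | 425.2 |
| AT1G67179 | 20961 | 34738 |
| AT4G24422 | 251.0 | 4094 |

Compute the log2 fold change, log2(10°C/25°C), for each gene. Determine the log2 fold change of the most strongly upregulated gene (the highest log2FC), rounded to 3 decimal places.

log2(16192/3569) = 2.182  (AT5G15692)
log2(1963/956.1) = 1.038  (AT2G08733)
log2(525.7/7509) = -3.836  (AT5G43527)
log2(477.9/1317) = -1.462  (AT1G05891)
log2(425.2/306.4) = 0.473  (AT5G14231)
log2(34738/20961) = 0.729  (AT1G67179)
log2(4094/251.0) = 4.028  (AT4G24422)
AT4G24422 is most strongly upregulated.

4.028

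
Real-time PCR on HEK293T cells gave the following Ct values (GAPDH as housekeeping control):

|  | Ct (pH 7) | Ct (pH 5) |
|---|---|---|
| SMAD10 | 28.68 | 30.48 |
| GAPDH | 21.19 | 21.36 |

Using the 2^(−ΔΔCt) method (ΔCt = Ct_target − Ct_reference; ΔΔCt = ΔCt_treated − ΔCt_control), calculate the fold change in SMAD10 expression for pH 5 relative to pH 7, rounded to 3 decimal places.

0.323

ΔCt(pH 7) = 28.680 − 21.190 = 7.490
ΔCt(pH 5) = 30.480 − 21.360 = 9.120
ΔΔCt = 9.120 − 7.490 = 1.630
Fold change = 2^(−1.630) = 0.3231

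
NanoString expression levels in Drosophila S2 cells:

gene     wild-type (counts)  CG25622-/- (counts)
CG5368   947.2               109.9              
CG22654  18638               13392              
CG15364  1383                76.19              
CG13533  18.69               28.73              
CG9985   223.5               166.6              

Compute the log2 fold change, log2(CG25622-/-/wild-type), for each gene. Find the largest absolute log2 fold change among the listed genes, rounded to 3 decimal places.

log2(109.9/947.2) = -3.107  (CG5368)
log2(13392/18638) = -0.477  (CG22654)
log2(76.19/1383) = -4.182  (CG15364)
log2(28.73/18.69) = 0.620  (CG13533)
log2(166.6/223.5) = -0.424  (CG9985)
The largest magnitude belongs to CG15364.

4.182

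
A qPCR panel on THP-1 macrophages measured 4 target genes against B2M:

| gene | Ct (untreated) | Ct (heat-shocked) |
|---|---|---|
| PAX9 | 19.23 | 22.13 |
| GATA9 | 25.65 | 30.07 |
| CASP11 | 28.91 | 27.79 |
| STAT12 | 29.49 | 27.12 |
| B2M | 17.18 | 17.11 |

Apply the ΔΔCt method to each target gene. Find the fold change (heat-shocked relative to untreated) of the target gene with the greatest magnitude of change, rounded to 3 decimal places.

0.045

PAX9: ΔΔCt = (22.13−17.11) − (19.23−17.18) = 5.02 − 2.05 = 2.97; fold change = 2^-2.97 = 0.128
GATA9: ΔΔCt = (30.07−17.11) − (25.65−17.18) = 12.96 − 8.47 = 4.49; fold change = 2^-4.49 = 0.045
CASP11: ΔΔCt = (27.79−17.11) − (28.91−17.18) = 10.68 − 11.73 = -1.05; fold change = 2^1.05 = 2.071
STAT12: ΔΔCt = (27.12−17.11) − (29.49−17.18) = 10.01 − 12.31 = -2.30; fold change = 2^2.30 = 4.925
GATA9 has the largest |ΔΔCt| = 4.49.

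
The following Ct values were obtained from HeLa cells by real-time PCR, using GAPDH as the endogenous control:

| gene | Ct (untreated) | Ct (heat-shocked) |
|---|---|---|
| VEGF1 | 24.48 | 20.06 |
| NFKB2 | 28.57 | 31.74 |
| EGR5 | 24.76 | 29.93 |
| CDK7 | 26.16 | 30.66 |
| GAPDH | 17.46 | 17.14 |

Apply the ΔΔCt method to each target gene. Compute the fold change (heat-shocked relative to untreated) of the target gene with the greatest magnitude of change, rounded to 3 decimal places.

VEGF1: ΔΔCt = (20.06−17.14) − (24.48−17.46) = 2.92 − 7.02 = -4.10; fold change = 2^4.10 = 17.148
NFKB2: ΔΔCt = (31.74−17.14) − (28.57−17.46) = 14.60 − 11.11 = 3.49; fold change = 2^-3.49 = 0.089
EGR5: ΔΔCt = (29.93−17.14) − (24.76−17.46) = 12.79 − 7.30 = 5.49; fold change = 2^-5.49 = 0.022
CDK7: ΔΔCt = (30.66−17.14) − (26.16−17.46) = 13.52 − 8.70 = 4.82; fold change = 2^-4.82 = 0.035
EGR5 has the largest |ΔΔCt| = 5.49.

0.022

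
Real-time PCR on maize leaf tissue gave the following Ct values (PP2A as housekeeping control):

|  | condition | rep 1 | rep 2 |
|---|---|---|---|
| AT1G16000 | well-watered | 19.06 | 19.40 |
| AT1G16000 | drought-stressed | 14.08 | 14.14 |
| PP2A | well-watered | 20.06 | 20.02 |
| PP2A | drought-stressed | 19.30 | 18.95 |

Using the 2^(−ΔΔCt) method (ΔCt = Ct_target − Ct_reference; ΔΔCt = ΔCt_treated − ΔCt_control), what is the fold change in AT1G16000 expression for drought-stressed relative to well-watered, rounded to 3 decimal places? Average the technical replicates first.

Mean Ct: AT1G16000 well-watered 19.230; AT1G16000 drought-stressed 14.110; PP2A well-watered 20.040; PP2A drought-stressed 19.125
ΔCt(well-watered) = 19.230 − 20.040 = -0.810
ΔCt(drought-stressed) = 14.110 − 19.125 = -5.015
ΔΔCt = -5.015 − (-0.810) = -4.205
Fold change = 2^(−(-4.205)) = 2^4.205 = 18.4430

18.443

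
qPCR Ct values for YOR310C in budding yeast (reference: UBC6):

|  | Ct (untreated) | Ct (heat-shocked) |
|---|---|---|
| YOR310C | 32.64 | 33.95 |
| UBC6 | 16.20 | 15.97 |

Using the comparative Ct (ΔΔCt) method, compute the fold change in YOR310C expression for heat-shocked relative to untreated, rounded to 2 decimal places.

ΔCt(untreated) = 32.640 − 16.200 = 16.440
ΔCt(heat-shocked) = 33.950 − 15.970 = 17.980
ΔΔCt = 17.980 − 16.440 = 1.540
Fold change = 2^(−1.540) = 0.344

0.34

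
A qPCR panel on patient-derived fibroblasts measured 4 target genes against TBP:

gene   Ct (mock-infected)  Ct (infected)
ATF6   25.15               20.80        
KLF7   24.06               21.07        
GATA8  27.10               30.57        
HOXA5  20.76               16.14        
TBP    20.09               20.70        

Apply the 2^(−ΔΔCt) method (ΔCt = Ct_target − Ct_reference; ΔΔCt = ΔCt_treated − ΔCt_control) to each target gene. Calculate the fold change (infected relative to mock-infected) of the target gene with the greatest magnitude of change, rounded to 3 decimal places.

ATF6: ΔΔCt = (20.80−20.70) − (25.15−20.09) = 0.10 − 5.06 = -4.96; fold change = 2^4.96 = 31.125
KLF7: ΔΔCt = (21.07−20.70) − (24.06−20.09) = 0.37 − 3.97 = -3.60; fold change = 2^3.60 = 12.126
GATA8: ΔΔCt = (30.57−20.70) − (27.10−20.09) = 9.87 − 7.01 = 2.86; fold change = 2^-2.86 = 0.138
HOXA5: ΔΔCt = (16.14−20.70) − (20.76−20.09) = -4.56 − 0.67 = -5.23; fold change = 2^5.23 = 37.531
HOXA5 has the largest |ΔΔCt| = 5.23.

37.531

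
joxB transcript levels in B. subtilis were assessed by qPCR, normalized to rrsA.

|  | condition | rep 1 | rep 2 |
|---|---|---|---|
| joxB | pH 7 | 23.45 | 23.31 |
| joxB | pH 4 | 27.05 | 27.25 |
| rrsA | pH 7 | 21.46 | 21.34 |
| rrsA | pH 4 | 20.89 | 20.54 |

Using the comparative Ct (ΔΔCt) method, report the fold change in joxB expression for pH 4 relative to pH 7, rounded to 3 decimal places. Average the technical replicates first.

0.046

Mean Ct: joxB pH 7 23.380; joxB pH 4 27.150; rrsA pH 7 21.400; rrsA pH 4 20.715
ΔCt(pH 7) = 23.380 − 21.400 = 1.980
ΔCt(pH 4) = 27.150 − 20.715 = 6.435
ΔΔCt = 6.435 − 1.980 = 4.455
Fold change = 2^(−4.455) = 0.0456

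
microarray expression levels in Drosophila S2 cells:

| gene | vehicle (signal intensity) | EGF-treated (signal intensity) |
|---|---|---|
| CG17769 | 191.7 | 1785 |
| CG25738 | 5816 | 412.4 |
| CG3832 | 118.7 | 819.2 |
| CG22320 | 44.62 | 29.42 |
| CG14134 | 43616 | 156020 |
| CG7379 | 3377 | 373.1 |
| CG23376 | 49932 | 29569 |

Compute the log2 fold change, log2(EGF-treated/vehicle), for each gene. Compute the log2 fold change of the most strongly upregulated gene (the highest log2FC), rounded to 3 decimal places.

log2(1785/191.7) = 3.219  (CG17769)
log2(412.4/5816) = -3.818  (CG25738)
log2(819.2/118.7) = 2.787  (CG3832)
log2(29.42/44.62) = -0.601  (CG22320)
log2(156020/43616) = 1.839  (CG14134)
log2(373.1/3377) = -3.178  (CG7379)
log2(29569/49932) = -0.756  (CG23376)
CG17769 is most strongly upregulated.

3.219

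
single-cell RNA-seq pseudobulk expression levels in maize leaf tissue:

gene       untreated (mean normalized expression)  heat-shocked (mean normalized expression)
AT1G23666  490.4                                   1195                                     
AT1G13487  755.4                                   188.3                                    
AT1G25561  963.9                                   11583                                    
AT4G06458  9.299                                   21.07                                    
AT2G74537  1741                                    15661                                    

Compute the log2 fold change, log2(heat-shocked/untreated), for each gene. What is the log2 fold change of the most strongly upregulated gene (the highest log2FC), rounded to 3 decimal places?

log2(1195/490.4) = 1.285  (AT1G23666)
log2(188.3/755.4) = -2.004  (AT1G13487)
log2(11583/963.9) = 3.587  (AT1G25561)
log2(21.07/9.299) = 1.180  (AT4G06458)
log2(15661/1741) = 3.169  (AT2G74537)
AT1G25561 is most strongly upregulated.

3.587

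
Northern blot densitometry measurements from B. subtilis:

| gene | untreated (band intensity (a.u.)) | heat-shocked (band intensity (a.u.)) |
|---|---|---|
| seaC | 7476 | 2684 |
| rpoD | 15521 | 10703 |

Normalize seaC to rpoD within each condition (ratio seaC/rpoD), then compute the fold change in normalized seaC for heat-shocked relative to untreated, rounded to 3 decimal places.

seaC/rpoD (untreated) = 7476 / 15521 = 0.48167
seaC/rpoD (heat-shocked) = 2684 / 10703 = 0.25077
Fold change = 0.25077 / 0.48167 = 0.5206

0.521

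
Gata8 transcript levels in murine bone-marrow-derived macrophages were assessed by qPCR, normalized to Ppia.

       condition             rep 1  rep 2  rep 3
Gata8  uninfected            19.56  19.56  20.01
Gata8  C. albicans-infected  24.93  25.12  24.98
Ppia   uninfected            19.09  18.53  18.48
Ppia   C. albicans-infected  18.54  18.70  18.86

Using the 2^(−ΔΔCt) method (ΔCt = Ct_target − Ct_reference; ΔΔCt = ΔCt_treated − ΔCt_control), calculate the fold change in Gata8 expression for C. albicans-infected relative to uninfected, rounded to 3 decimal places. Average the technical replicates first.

0.025

Mean Ct: Gata8 uninfected 19.710; Gata8 C. albicans-infected 25.010; Ppia uninfected 18.700; Ppia C. albicans-infected 18.700
ΔCt(uninfected) = 19.710 − 18.700 = 1.010
ΔCt(C. albicans-infected) = 25.010 − 18.700 = 6.310
ΔΔCt = 6.310 − 1.010 = 5.300
Fold change = 2^(−5.300) = 0.0254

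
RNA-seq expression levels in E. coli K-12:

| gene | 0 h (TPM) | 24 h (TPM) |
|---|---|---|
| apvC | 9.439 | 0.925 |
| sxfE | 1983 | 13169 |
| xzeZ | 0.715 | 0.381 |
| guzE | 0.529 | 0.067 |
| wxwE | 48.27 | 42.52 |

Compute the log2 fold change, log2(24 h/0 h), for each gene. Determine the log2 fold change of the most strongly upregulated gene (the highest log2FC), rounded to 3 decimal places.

log2(0.925/9.439) = -3.351  (apvC)
log2(13169/1983) = 2.731  (sxfE)
log2(0.381/0.715) = -0.908  (xzeZ)
log2(0.067/0.529) = -2.981  (guzE)
log2(42.52/48.27) = -0.183  (wxwE)
sxfE is most strongly upregulated.

2.731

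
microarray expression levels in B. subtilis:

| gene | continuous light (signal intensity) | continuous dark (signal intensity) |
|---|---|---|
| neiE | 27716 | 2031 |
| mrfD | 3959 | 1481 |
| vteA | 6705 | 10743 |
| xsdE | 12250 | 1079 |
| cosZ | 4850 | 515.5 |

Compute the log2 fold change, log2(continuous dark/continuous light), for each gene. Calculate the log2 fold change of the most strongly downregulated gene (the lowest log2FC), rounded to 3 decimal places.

-3.770

log2(2031/27716) = -3.770  (neiE)
log2(1481/3959) = -1.419  (mrfD)
log2(10743/6705) = 0.680  (vteA)
log2(1079/12250) = -3.505  (xsdE)
log2(515.5/4850) = -3.234  (cosZ)
neiE is most strongly downregulated.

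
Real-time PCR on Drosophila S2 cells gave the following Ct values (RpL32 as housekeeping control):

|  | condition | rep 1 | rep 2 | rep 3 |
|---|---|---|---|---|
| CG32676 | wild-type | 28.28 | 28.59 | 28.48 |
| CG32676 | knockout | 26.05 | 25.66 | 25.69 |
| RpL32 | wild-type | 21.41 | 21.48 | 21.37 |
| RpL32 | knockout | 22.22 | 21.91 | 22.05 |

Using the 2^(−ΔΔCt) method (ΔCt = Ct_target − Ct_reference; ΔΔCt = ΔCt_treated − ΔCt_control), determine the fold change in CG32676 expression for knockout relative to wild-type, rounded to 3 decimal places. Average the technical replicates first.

9.781

Mean Ct: CG32676 wild-type 28.450; CG32676 knockout 25.800; RpL32 wild-type 21.420; RpL32 knockout 22.060
ΔCt(wild-type) = 28.450 − 21.420 = 7.030
ΔCt(knockout) = 25.800 − 22.060 = 3.740
ΔΔCt = 3.740 − 7.030 = -3.290
Fold change = 2^(−(-3.290)) = 2^3.290 = 9.7811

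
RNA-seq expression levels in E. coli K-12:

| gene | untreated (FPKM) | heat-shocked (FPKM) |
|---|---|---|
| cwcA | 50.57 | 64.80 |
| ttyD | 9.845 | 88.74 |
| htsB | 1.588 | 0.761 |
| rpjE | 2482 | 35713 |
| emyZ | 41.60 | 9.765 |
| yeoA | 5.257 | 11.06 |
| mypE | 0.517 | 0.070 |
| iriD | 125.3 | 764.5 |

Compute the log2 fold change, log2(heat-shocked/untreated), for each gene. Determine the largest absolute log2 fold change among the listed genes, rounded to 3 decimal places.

log2(64.80/50.57) = 0.358  (cwcA)
log2(88.74/9.845) = 3.172  (ttyD)
log2(0.761/1.588) = -1.061  (htsB)
log2(35713/2482) = 3.847  (rpjE)
log2(9.765/41.60) = -2.091  (emyZ)
log2(11.06/5.257) = 1.073  (yeoA)
log2(0.070/0.517) = -2.885  (mypE)
log2(764.5/125.3) = 2.609  (iriD)
The largest magnitude belongs to rpjE.

3.847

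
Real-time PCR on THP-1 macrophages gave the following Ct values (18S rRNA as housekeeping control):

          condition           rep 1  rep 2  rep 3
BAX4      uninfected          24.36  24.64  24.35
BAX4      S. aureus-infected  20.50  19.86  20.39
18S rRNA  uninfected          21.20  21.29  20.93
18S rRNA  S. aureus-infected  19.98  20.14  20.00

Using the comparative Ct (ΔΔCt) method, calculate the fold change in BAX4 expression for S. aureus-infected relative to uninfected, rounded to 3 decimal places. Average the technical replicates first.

8.574

Mean Ct: BAX4 uninfected 24.450; BAX4 S. aureus-infected 20.250; 18S rRNA uninfected 21.140; 18S rRNA S. aureus-infected 20.040
ΔCt(uninfected) = 24.450 − 21.140 = 3.310
ΔCt(S. aureus-infected) = 20.250 − 20.040 = 0.210
ΔΔCt = 0.210 − 3.310 = -3.100
Fold change = 2^(−(-3.100)) = 2^3.100 = 8.5742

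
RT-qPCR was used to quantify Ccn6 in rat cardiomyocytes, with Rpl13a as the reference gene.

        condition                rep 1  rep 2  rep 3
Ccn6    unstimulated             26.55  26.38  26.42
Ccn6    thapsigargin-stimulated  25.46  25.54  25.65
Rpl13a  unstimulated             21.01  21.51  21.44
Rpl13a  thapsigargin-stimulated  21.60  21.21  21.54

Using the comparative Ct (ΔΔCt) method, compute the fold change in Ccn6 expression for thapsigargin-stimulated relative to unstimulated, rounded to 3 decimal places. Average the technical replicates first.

2.042

Mean Ct: Ccn6 unstimulated 26.450; Ccn6 thapsigargin-stimulated 25.550; Rpl13a unstimulated 21.320; Rpl13a thapsigargin-stimulated 21.450
ΔCt(unstimulated) = 26.450 − 21.320 = 5.130
ΔCt(thapsigargin-stimulated) = 25.550 − 21.450 = 4.100
ΔΔCt = 4.100 − 5.130 = -1.030
Fold change = 2^(−(-1.030)) = 2^1.030 = 2.0420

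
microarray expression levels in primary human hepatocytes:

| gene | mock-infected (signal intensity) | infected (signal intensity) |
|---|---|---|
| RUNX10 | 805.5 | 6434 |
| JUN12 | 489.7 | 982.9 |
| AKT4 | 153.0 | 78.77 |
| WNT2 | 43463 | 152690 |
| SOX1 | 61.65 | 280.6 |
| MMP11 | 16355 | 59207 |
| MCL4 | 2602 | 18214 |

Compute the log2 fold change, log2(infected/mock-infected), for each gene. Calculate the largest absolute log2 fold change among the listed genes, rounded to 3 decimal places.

log2(6434/805.5) = 2.998  (RUNX10)
log2(982.9/489.7) = 1.005  (JUN12)
log2(78.77/153.0) = -0.958  (AKT4)
log2(152690/43463) = 1.813  (WNT2)
log2(280.6/61.65) = 2.186  (SOX1)
log2(59207/16355) = 1.856  (MMP11)
log2(18214/2602) = 2.807  (MCL4)
The largest magnitude belongs to RUNX10.

2.998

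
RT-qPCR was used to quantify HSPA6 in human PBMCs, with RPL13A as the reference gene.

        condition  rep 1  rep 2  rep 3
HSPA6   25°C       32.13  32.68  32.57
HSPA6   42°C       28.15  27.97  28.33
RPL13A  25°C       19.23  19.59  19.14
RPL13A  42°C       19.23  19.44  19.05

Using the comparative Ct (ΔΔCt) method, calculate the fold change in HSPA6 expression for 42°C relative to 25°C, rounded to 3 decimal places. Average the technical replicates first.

Mean Ct: HSPA6 25°C 32.460; HSPA6 42°C 28.150; RPL13A 25°C 19.320; RPL13A 42°C 19.240
ΔCt(25°C) = 32.460 − 19.320 = 13.140
ΔCt(42°C) = 28.150 − 19.240 = 8.910
ΔΔCt = 8.910 − 13.140 = -4.230
Fold change = 2^(−(-4.230)) = 2^4.230 = 18.7654

18.765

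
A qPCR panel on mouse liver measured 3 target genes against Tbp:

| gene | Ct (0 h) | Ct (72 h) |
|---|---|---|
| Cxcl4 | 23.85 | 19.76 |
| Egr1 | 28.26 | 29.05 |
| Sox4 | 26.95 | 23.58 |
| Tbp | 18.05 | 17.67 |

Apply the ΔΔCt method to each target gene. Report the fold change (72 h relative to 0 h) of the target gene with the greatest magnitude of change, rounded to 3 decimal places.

13.086

Cxcl4: ΔΔCt = (19.76−17.67) − (23.85−18.05) = 2.09 − 5.80 = -3.71; fold change = 2^3.71 = 13.086
Egr1: ΔΔCt = (29.05−17.67) − (28.26−18.05) = 11.38 − 10.21 = 1.17; fold change = 2^-1.17 = 0.444
Sox4: ΔΔCt = (23.58−17.67) − (26.95−18.05) = 5.91 − 8.90 = -2.99; fold change = 2^2.99 = 7.945
Cxcl4 has the largest |ΔΔCt| = 3.71.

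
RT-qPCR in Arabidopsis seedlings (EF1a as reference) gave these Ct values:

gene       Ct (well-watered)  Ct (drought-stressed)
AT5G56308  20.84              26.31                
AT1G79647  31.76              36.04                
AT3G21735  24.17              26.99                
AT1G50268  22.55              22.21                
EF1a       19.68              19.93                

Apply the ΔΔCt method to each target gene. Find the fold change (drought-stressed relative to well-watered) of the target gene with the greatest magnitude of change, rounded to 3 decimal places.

AT5G56308: ΔΔCt = (26.31−19.93) − (20.84−19.68) = 6.38 − 1.16 = 5.22; fold change = 2^-5.22 = 0.027
AT1G79647: ΔΔCt = (36.04−19.93) − (31.76−19.68) = 16.11 − 12.08 = 4.03; fold change = 2^-4.03 = 0.061
AT3G21735: ΔΔCt = (26.99−19.93) − (24.17−19.68) = 7.06 − 4.49 = 2.57; fold change = 2^-2.57 = 0.168
AT1G50268: ΔΔCt = (22.21−19.93) − (22.55−19.68) = 2.28 − 2.87 = -0.59; fold change = 2^0.59 = 1.505
AT5G56308 has the largest |ΔΔCt| = 5.22.

0.027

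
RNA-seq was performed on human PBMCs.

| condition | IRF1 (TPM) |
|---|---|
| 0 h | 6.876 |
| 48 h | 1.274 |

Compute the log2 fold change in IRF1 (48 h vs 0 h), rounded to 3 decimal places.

Fold change = 1.274 / 6.876 = 0.1853
log2(0.1853) = -2.4322

-2.432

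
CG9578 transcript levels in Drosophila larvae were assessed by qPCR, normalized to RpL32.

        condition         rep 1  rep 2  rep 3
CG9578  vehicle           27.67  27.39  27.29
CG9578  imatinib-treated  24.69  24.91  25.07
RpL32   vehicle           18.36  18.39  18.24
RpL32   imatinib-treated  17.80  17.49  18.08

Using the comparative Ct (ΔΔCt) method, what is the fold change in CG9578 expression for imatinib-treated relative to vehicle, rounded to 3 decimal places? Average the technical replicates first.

4.056

Mean Ct: CG9578 vehicle 27.450; CG9578 imatinib-treated 24.890; RpL32 vehicle 18.330; RpL32 imatinib-treated 17.790
ΔCt(vehicle) = 27.450 − 18.330 = 9.120
ΔCt(imatinib-treated) = 24.890 − 17.790 = 7.100
ΔΔCt = 7.100 − 9.120 = -2.020
Fold change = 2^(−(-2.020)) = 2^2.020 = 4.0558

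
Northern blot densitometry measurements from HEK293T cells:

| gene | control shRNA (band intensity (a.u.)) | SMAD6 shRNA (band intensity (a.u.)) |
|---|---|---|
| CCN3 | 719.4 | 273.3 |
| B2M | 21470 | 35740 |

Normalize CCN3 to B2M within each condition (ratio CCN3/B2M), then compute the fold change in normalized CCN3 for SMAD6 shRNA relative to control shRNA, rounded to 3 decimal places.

CCN3/B2M (control shRNA) = 719.4 / 21470 = 0.033507
CCN3/B2M (SMAD6 shRNA) = 273.3 / 35740 = 0.0076469
Fold change = 0.0076469 / 0.033507 = 0.2282

0.228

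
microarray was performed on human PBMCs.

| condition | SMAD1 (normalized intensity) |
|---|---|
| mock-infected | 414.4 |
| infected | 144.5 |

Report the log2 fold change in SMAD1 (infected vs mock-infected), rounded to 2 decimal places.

-1.52

Fold change = 144.5 / 414.4 = 0.3487
log2(0.3487) = -1.520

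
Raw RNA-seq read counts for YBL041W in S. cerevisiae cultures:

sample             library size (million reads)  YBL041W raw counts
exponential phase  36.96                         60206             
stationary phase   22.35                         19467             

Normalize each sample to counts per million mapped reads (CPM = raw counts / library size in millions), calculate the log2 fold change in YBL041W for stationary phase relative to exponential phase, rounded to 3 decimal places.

-0.903

CPM(exponential phase) = 60206 / 36.96 = 1628.9502
CPM(stationary phase) = 19467 / 22.35 = 871.0067
Fold change = 871.0067 / 1628.9502 = 0.53470
log2(0.53470) = -0.9032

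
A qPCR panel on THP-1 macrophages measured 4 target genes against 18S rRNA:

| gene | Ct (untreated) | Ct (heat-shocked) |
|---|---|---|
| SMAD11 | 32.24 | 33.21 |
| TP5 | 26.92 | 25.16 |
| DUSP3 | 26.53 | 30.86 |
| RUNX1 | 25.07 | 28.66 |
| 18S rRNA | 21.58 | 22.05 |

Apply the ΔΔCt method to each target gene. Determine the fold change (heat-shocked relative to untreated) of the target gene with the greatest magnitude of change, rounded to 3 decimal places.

SMAD11: ΔΔCt = (33.21−22.05) − (32.24−21.58) = 11.16 − 10.66 = 0.50; fold change = 2^-0.50 = 0.707
TP5: ΔΔCt = (25.16−22.05) − (26.92−21.58) = 3.11 − 5.34 = -2.23; fold change = 2^2.23 = 4.691
DUSP3: ΔΔCt = (30.86−22.05) − (26.53−21.58) = 8.81 − 4.95 = 3.86; fold change = 2^-3.86 = 0.069
RUNX1: ΔΔCt = (28.66−22.05) − (25.07−21.58) = 6.61 − 3.49 = 3.12; fold change = 2^-3.12 = 0.115
DUSP3 has the largest |ΔΔCt| = 3.86.

0.069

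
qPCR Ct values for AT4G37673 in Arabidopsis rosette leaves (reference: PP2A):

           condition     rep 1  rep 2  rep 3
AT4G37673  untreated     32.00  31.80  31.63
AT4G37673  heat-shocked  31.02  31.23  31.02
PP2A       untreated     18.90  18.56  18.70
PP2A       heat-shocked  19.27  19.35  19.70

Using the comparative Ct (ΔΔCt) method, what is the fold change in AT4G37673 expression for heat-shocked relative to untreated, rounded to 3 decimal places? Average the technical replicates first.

2.713

Mean Ct: AT4G37673 untreated 31.810; AT4G37673 heat-shocked 31.090; PP2A untreated 18.720; PP2A heat-shocked 19.440
ΔCt(untreated) = 31.810 − 18.720 = 13.090
ΔCt(heat-shocked) = 31.090 − 19.440 = 11.650
ΔΔCt = 11.650 − 13.090 = -1.440
Fold change = 2^(−(-1.440)) = 2^1.440 = 2.7132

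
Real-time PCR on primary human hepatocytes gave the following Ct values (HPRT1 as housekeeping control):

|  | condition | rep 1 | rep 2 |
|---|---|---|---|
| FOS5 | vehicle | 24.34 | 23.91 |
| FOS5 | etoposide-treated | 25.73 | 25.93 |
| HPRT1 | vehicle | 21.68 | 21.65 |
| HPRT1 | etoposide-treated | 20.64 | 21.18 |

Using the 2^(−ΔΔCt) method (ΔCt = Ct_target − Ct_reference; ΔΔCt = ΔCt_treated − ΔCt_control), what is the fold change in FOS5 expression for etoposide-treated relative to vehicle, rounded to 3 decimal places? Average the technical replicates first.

0.182

Mean Ct: FOS5 vehicle 24.125; FOS5 etoposide-treated 25.830; HPRT1 vehicle 21.665; HPRT1 etoposide-treated 20.910
ΔCt(vehicle) = 24.125 − 21.665 = 2.460
ΔCt(etoposide-treated) = 25.830 − 20.910 = 4.920
ΔΔCt = 4.920 − 2.460 = 2.460
Fold change = 2^(−2.460) = 0.1817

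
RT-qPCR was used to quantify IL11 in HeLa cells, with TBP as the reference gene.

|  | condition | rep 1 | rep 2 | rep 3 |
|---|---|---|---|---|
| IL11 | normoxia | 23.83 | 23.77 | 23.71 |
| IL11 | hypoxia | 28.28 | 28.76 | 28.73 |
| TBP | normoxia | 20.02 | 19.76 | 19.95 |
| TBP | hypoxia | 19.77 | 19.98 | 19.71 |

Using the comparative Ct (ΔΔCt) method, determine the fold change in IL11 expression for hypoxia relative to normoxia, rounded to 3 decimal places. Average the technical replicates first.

Mean Ct: IL11 normoxia 23.770; IL11 hypoxia 28.590; TBP normoxia 19.910; TBP hypoxia 19.820
ΔCt(normoxia) = 23.770 − 19.910 = 3.860
ΔCt(hypoxia) = 28.590 − 19.820 = 8.770
ΔΔCt = 8.770 − 3.860 = 4.910
Fold change = 2^(−4.910) = 0.0333

0.033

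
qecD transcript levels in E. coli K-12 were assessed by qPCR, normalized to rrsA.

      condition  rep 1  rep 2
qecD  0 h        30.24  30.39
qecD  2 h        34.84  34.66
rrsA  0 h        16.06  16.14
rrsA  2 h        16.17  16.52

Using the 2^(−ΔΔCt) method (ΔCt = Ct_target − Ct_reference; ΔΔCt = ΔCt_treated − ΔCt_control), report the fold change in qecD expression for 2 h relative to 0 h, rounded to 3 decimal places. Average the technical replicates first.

0.055

Mean Ct: qecD 0 h 30.315; qecD 2 h 34.750; rrsA 0 h 16.100; rrsA 2 h 16.345
ΔCt(0 h) = 30.315 − 16.100 = 14.215
ΔCt(2 h) = 34.750 − 16.345 = 18.405
ΔΔCt = 18.405 − 14.215 = 4.190
Fold change = 2^(−4.190) = 0.0548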